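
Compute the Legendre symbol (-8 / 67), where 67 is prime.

1

First reduce: -8 ≡ 59 (mod 67).
Reciprocity: 59 ≡ 3 and 67 ≡ 3 (mod 4), so (59/67) = −(67/59).
Reduce top mod 59: now compute (8/59).
Pull out 2^3: since 59 ≡ 3 (mod 8), (2/59) = -1, so (2/59)^3 = -1.
Reached (1/59) = 1. Collecting the sign flips along the way, the symbol is +1.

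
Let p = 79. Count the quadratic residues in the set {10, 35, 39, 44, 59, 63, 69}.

(10/79) = +1 → QR.
(35/79) = -1 → non-residue.
(39/79) = -1 → non-residue.
(44/79) = +1 → QR.
(59/79) = -1 → non-residue.
(63/79) = -1 → non-residue.
(69/79) = -1 → non-residue.
Total quadratic residues among the 7: 2.

2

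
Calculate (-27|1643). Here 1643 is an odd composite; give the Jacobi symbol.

-1

First reduce: -27 ≡ 1616 (mod 1643).
Pull out 2^4: since 1643 ≡ 3 (mod 8), (2/1643) = -1, so (2/1643)^4 = +1.
Reciprocity: 101 ≡ 1 and 1643 ≡ 3 (mod 4), so (101/1643) = +(1643/101).
Reduce top mod 101: now compute (27/101).
Reciprocity: 27 ≡ 3 and 101 ≡ 1 (mod 4), so (27/101) = +(101/27).
Reduce top mod 27: now compute (20/27).
Pull out 2^2: since 27 ≡ 3 (mod 8), (2/27) = -1, so (2/27)^2 = +1.
Reciprocity: 5 ≡ 1 and 27 ≡ 3 (mod 4), so (5/27) = +(27/5).
Reduce top mod 5: now compute (2/5).
Pull out 2: since 5 ≡ 5 (mod 8), (2/5) = -1.
Reached (1/5) = 1. Collecting the sign flips along the way, the symbol is -1.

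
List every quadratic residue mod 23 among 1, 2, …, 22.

Square k = 1,…,11 (k and 23−k give the same square):
1²=1, 2²=4, 3²=9, 4²=16, 5²≡2, 6²≡13, 7²≡3, 8²≡18, 9²≡12, 10²≡8, 11²≡6 (mod 23).
So the quadratic residues mod 23 are {1, 2, 3, 4, 6, 8, 9, 12, 13, 16, 18}.

1, 2, 3, 4, 6, 8, 9, 12, 13, 16, 18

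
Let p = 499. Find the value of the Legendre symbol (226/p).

Pull out 2: since 499 ≡ 3 (mod 8), (2/499) = -1.
Reciprocity: 113 ≡ 1 and 499 ≡ 3 (mod 4), so (113/499) = +(499/113).
Reduce top mod 113: now compute (47/113).
Reciprocity: 47 ≡ 3 and 113 ≡ 1 (mod 4), so (47/113) = +(113/47).
Reduce top mod 47: now compute (19/47).
Reciprocity: 19 ≡ 3 and 47 ≡ 3 (mod 4), so (19/47) = −(47/19).
Reduce top mod 19: now compute (9/19).
Reciprocity: 9 ≡ 1 and 19 ≡ 3 (mod 4), so (9/19) = +(19/9).
Reduce top mod 9: now compute (1/9).
Reached (1/9) = 1. Collecting the sign flips along the way, the symbol is +1.

1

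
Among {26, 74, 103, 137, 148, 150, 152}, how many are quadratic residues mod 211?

4

(26/211) = -1 → non-residue.
(74/211) = -1 → non-residue.
(103/211) = +1 → QR.
(137/211) = +1 → QR.
(148/211) = +1 → QR.
(150/211) = +1 → QR.
(152/211) = -1 → non-residue.
Total quadratic residues among the 7: 4.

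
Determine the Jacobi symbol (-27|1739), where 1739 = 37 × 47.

First reduce: -27 ≡ 1712 (mod 1739).
Pull out 2^4: since 1739 ≡ 3 (mod 8), (2/1739) = -1, so (2/1739)^4 = +1.
Reciprocity: 107 ≡ 3 and 1739 ≡ 3 (mod 4), so (107/1739) = −(1739/107).
Reduce top mod 107: now compute (27/107).
Reciprocity: 27 ≡ 3 and 107 ≡ 3 (mod 4), so (27/107) = −(107/27).
Reduce top mod 27: now compute (26/27).
Pull out 2: since 27 ≡ 3 (mod 8), (2/27) = -1.
Reciprocity: 13 ≡ 1 and 27 ≡ 3 (mod 4), so (13/27) = +(27/13).
Reduce top mod 13: now compute (1/13).
Reached (1/13) = 1. Collecting the sign flips along the way, the symbol is -1.

-1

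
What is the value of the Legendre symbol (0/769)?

Top reduces to 0: gcd > 1, so the symbol is 0.

0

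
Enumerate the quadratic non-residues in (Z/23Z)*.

Square k = 1,…,11 (k and 23−k give the same square):
1²=1, 2²=4, 3²=9, 4²=16, 5²≡2, 6²≡13, 7²≡3, 8²≡18, 9²≡12, 10²≡8, 11²≡6 (mod 23).
The residues are {1, 2, 3, 4, 6, 8, 9, 12, 13, 16, 18}; the non-residues are the remaining 11 nonzero classes.

5, 7, 10, 11, 14, 15, 17, 19, 20, 21, 22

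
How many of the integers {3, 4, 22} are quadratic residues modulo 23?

(3/23) = +1 → QR.
(4/23) = +1 → QR.
(22/23) = -1 → non-residue.
Total quadratic residues among the 3: 2.

2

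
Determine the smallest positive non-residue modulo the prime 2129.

(2/2129) = +1, so 2 is a residue.
(3/2129) = −1, so 3 is the smallest positive non-residue mod 2129.

3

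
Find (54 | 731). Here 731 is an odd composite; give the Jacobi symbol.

-1

Pull out 2: since 731 ≡ 3 (mod 8), (2/731) = -1.
Reciprocity: 27 ≡ 3 and 731 ≡ 3 (mod 4), so (27/731) = −(731/27).
Reduce top mod 27: now compute (2/27).
Pull out 2: since 27 ≡ 3 (mod 8), (2/27) = -1.
Reached (1/27) = 1. Collecting the sign flips along the way, the symbol is -1.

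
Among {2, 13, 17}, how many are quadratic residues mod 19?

(2/19) = -1 → non-residue.
(13/19) = -1 → non-residue.
(17/19) = +1 → QR.
Total quadratic residues among the 3: 1.

1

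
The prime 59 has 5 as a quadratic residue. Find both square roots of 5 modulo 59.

Since 59 ≡ 3 (mod 4), a square root of 5 is 5^((59+1)/4) = 5^15 mod 59.
Repeated squaring: 5^2≡25, 5^4≡35, 5^8≡45 (mod 59).
5^15 = 5^(8+4+2+1) ≡ 51 (mod 59).
Check: 51² = 2601 ≡ 5 (mod 59). The two roots are 8 and 51.

8, 51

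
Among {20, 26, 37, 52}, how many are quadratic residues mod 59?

2

(20/59) = +1 → QR.
(26/59) = +1 → QR.
(37/59) = -1 → non-residue.
(52/59) = -1 → non-residue.
Total quadratic residues among the 4: 2.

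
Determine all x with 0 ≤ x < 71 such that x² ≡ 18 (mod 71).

Since 71 ≡ 3 (mod 4), a square root of 18 is 18^((71+1)/4) = 18^18 mod 71.
Repeated squaring: 18^2≡40, 18^4≡38, 18^8≡24, 18^16≡8 (mod 71).
18^18 = 18^(16+2) ≡ 36 (mod 71).
Check: 36² = 1296 ≡ 18 (mod 71). The two roots are 35 and 36.

35, 36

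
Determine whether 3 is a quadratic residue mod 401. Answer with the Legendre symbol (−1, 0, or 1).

Euler's criterion: (3/401) ≡ 3^200 (mod 401).
3^2 ≡ 9 (mod 401)
3^4 ≡ 81 (mod 401)
3^8 ≡ 145 (mod 401)
3^16 ≡ 173 (mod 401)
3^32 ≡ 255 (mod 401)
3^64 ≡ 63 (mod 401)
3^128 ≡ 360 (mod 401)
3^200 = 3^(128+64+8) ≡ 400 (mod 401).
Result is 400 ≡ −1, so (3/401) = −1.

-1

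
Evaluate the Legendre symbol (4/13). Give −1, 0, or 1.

Euler's criterion: (4/13) ≡ 4^6 (mod 13).
4^2 ≡ 3 (mod 13)
4^4 ≡ 9 (mod 13)
4^6 = 4^(4+2) ≡ 1 (mod 13).
Result is 1, so (4/13) = 1.

1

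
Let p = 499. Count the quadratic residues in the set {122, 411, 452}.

1

(122/499) = +1 → QR.
(411/499) = -1 → non-residue.
(452/499) = -1 → non-residue.
Total quadratic residues among the 3: 1.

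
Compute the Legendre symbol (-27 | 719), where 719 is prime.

First reduce: -27 ≡ 692 (mod 719).
Pull out 2^2: since 719 ≡ 7 (mod 8), (2/719) = +1, so (2/719)^2 = +1.
Reciprocity: 173 ≡ 1 and 719 ≡ 3 (mod 4), so (173/719) = +(719/173).
Reduce top mod 173: now compute (27/173).
Reciprocity: 27 ≡ 3 and 173 ≡ 1 (mod 4), so (27/173) = +(173/27).
Reduce top mod 27: now compute (11/27).
Reciprocity: 11 ≡ 3 and 27 ≡ 3 (mod 4), so (11/27) = −(27/11).
Reduce top mod 11: now compute (5/11).
Reciprocity: 5 ≡ 1 and 11 ≡ 3 (mod 4), so (5/11) = +(11/5).
Reduce top mod 5: now compute (1/5).
Reached (1/5) = 1. Collecting the sign flips along the way, the symbol is -1.

-1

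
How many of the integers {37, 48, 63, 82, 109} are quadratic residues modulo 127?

(37/127) = +1 → QR.
(48/127) = -1 → non-residue.
(63/127) = -1 → non-residue.
(82/127) = +1 → QR.
(109/127) = -1 → non-residue.
Total quadratic residues among the 5: 2.

2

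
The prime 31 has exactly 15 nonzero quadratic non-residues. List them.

3, 6, 11, 12, 13, 15, 17, 21, 22, 23, 24, 26, 27, 29, 30

Square k = 1,…,15 (k and 31−k give the same square):
1²=1, 2²=4, 3²=9, 4²=16, 5²=25, 6²≡5, 7²≡18, 8²≡2, 9²≡19, 10²≡7, 11²≡28, 12²≡20, 13²≡14, 14²≡10, 15²≡8 (mod 31).
The residues are {1, 2, 4, 5, 7, 8, 9, 10, 14, 16, 18, 19, 20, 25, 28}; the non-residues are the remaining 15 nonzero classes.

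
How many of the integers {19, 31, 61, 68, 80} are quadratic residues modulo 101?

4

(19/101) = +1 → QR.
(31/101) = +1 → QR.
(61/101) = -1 → non-residue.
(68/101) = +1 → QR.
(80/101) = +1 → QR.
Total quadratic residues among the 5: 4.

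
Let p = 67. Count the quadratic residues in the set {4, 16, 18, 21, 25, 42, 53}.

(4/67) = +1 → QR.
(16/67) = +1 → QR.
(18/67) = -1 → non-residue.
(21/67) = +1 → QR.
(25/67) = +1 → QR.
(42/67) = -1 → non-residue.
(53/67) = -1 → non-residue.
Total quadratic residues among the 7: 4.

4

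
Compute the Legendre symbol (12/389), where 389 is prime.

Pull out 2^2: since 389 ≡ 5 (mod 8), (2/389) = -1, so (2/389)^2 = +1.
Reciprocity: 3 ≡ 3 and 389 ≡ 1 (mod 4), so (3/389) = +(389/3).
Reduce top mod 3: now compute (2/3).
Pull out 2: since 3 ≡ 3 (mod 8), (2/3) = -1.
Reached (1/3) = 1. Collecting the sign flips along the way, the symbol is -1.

-1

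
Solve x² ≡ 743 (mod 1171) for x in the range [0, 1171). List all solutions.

431, 740

Since 1171 ≡ 3 (mod 4), a square root of 743 is 743^((1171+1)/4) = 743^293 mod 1171.
Repeated squaring: 743^2≡508, 743^4≡444, 743^8≡408, 743^16≡182, 743^32≡336, 743^64≡480, 743^128≡884, 743^256≡399 (mod 1171).
743^293 = 743^(256+32+4+1) ≡ 431 (mod 1171).
Check: 431² = 185761 ≡ 743 (mod 1171). The two roots are 431 and 740.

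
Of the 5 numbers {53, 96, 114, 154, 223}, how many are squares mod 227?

(53/227) = +1 → QR.
(96/227) = -1 → non-residue.
(114/227) = -1 → non-residue.
(154/227) = -1 → non-residue.
(223/227) = -1 → non-residue.
Total quadratic residues among the 5: 1.

1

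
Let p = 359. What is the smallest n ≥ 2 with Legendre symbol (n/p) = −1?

(2/359) = +1, so 2 is a residue.
(3/359) = +1, so 3 is a residue.
(4/359) = +1, so 4 is a residue.
(5/359) = +1, so 5 is a residue.
(6/359) = +1, so 6 is a residue.
(7/359) = −1, so 7 is the smallest positive non-residue mod 359.

7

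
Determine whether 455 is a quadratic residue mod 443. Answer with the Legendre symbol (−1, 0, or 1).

1

Euler's criterion: (455/443) ≡ 12^221 (mod 443).
12^2 ≡ 144 (mod 443)
12^4 ≡ 358 (mod 443)
12^8 ≡ 137 (mod 443)
12^16 ≡ 163 (mod 443)
12^32 ≡ 432 (mod 443)
12^64 ≡ 121 (mod 443)
12^128 ≡ 22 (mod 443)
12^221 = 12^(128+64+16+8+4+1) ≡ 1 (mod 443).
Result is 1, so (455/443) = 1.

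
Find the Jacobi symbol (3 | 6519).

Reciprocity: 3 ≡ 3 and 6519 ≡ 3 (mod 4), so (3/6519) = −(6519/3).
Reduce top mod 3: now compute (0/3).
Top reduces to 0: gcd > 1, so the symbol is 0.

0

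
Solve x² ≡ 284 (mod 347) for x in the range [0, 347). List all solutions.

Since 347 ≡ 3 (mod 4), a square root of 284 is 284^((347+1)/4) = 284^87 mod 347.
Repeated squaring: 284^2≡152, 284^4≡202, 284^8≡205, 284^16≡38, 284^32≡56, 284^64≡13 (mod 347).
284^87 = 284^(64+16+4+2+1) ≡ 100 (mod 347).
Check: 100² = 10000 ≡ 284 (mod 347). The two roots are 100 and 247.

100, 247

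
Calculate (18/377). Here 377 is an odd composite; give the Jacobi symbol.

Pull out 2: since 377 ≡ 1 (mod 8), (2/377) = +1.
Reciprocity: 9 ≡ 1 and 377 ≡ 1 (mod 4), so (9/377) = +(377/9).
Reduce top mod 9: now compute (8/9).
Pull out 2^3: since 9 ≡ 1 (mod 8), (2/9) = +1, so (2/9)^3 = +1.
Reached (1/9) = 1. Collecting the sign flips along the way, the symbol is +1.

1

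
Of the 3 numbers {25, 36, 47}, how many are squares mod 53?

(25/53) = +1 → QR.
(36/53) = +1 → QR.
(47/53) = +1 → QR.
Total quadratic residues among the 3: 3.

3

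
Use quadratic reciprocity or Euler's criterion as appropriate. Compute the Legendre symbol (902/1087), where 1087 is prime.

Euler's criterion: (902/1087) ≡ 902^543 (mod 1087).
902^2 ≡ 528 (mod 1087)
902^4 ≡ 512 (mod 1087)
902^8 ≡ 177 (mod 1087)
902^16 ≡ 893 (mod 1087)
902^32 ≡ 678 (mod 1087)
902^64 ≡ 970 (mod 1087)
902^128 ≡ 645 (mod 1087)
902^256 ≡ 791 (mod 1087)
902^512 ≡ 656 (mod 1087)
902^543 = 902^(512+16+8+4+2+1) ≡ 1086 (mod 1087).
Result is 1086 ≡ −1, so (902/1087) = −1.

-1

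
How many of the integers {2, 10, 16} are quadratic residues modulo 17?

2

(2/17) = +1 → QR.
(10/17) = -1 → non-residue.
(16/17) = +1 → QR.
Total quadratic residues among the 3: 2.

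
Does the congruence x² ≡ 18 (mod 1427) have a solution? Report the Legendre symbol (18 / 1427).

-1

Pull out 2: since 1427 ≡ 3 (mod 8), (2/1427) = -1.
Reciprocity: 9 ≡ 1 and 1427 ≡ 3 (mod 4), so (9/1427) = +(1427/9).
Reduce top mod 9: now compute (5/9).
Reciprocity: 5 ≡ 1 and 9 ≡ 1 (mod 4), so (5/9) = +(9/5).
Reduce top mod 5: now compute (4/5).
Pull out 2^2: since 5 ≡ 5 (mod 8), (2/5) = -1, so (2/5)^2 = +1.
Reached (1/5) = 1. Collecting the sign flips along the way, the symbol is -1.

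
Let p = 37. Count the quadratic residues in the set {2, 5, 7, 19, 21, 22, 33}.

3

(2/37) = -1 → non-residue.
(5/37) = -1 → non-residue.
(7/37) = +1 → QR.
(19/37) = -1 → non-residue.
(21/37) = +1 → QR.
(22/37) = -1 → non-residue.
(33/37) = +1 → QR.
Total quadratic residues among the 7: 3.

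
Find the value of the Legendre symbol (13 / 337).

1

Reciprocity: 13 ≡ 1 and 337 ≡ 1 (mod 4), so (13/337) = +(337/13).
Reduce top mod 13: now compute (12/13).
Pull out 2^2: since 13 ≡ 5 (mod 8), (2/13) = -1, so (2/13)^2 = +1.
Reciprocity: 3 ≡ 3 and 13 ≡ 1 (mod 4), so (3/13) = +(13/3).
Reduce top mod 3: now compute (1/3).
Reached (1/3) = 1. Collecting the sign flips along the way, the symbol is +1.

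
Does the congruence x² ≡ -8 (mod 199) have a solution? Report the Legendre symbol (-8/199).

Euler's criterion: (-8/199) ≡ 191^99 (mod 199).
191^2 ≡ 64 (mod 199)
191^4 ≡ 116 (mod 199)
191^8 ≡ 123 (mod 199)
191^16 ≡ 5 (mod 199)
191^32 ≡ 25 (mod 199)
191^64 ≡ 28 (mod 199)
191^99 = 191^(64+32+2+1) ≡ 198 (mod 199).
Result is 198 ≡ −1, so (-8/199) = −1.

-1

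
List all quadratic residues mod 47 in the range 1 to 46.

Square k = 1,…,23 (k and 47−k give the same square):
1²=1, 2²=4, 3²=9, 4²=16, 5²=25, 6²=36, 7²≡2, 8²≡17, 9²≡34, 10²≡6, 11²≡27, 12²≡3, 13²≡28, 14²≡8, 15²≡37, 16²≡21, 17²≡7, 18²≡42, 19²≡32, 20²≡24, 21²≡18, 22²≡14, 23²≡12 (mod 47).
So the quadratic residues mod 47 are {1, 2, 3, 4, 6, 7, 8, 9, 12, 14, 16, 17, 18, 21, 24, 25, 27, 28, 32, 34, 36, 37, 42}.

1,2,3,4,6,7,8,9,12,14,16,17,18,21,24,25,27,28,32,34,36,37,42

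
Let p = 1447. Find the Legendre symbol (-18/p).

First reduce: -18 ≡ 1429 (mod 1447).
Reciprocity: 1429 ≡ 1 and 1447 ≡ 3 (mod 4), so (1429/1447) = +(1447/1429).
Reduce top mod 1429: now compute (18/1429).
Pull out 2: since 1429 ≡ 5 (mod 8), (2/1429) = -1.
Reciprocity: 9 ≡ 1 and 1429 ≡ 1 (mod 4), so (9/1429) = +(1429/9).
Reduce top mod 9: now compute (7/9).
Reciprocity: 7 ≡ 3 and 9 ≡ 1 (mod 4), so (7/9) = +(9/7).
Reduce top mod 7: now compute (2/7).
Pull out 2: since 7 ≡ 7 (mod 8), (2/7) = +1.
Reached (1/7) = 1. Collecting the sign flips along the way, the symbol is -1.

-1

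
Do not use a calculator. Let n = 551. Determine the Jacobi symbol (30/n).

1

Pull out 2: since 551 ≡ 7 (mod 8), (2/551) = +1.
Reciprocity: 15 ≡ 3 and 551 ≡ 3 (mod 4), so (15/551) = −(551/15).
Reduce top mod 15: now compute (11/15).
Reciprocity: 11 ≡ 3 and 15 ≡ 3 (mod 4), so (11/15) = −(15/11).
Reduce top mod 11: now compute (4/11).
Pull out 2^2: since 11 ≡ 3 (mod 8), (2/11) = -1, so (2/11)^2 = +1.
Reached (1/11) = 1. Collecting the sign flips along the way, the symbol is +1.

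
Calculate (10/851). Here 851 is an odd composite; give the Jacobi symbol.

Pull out 2: since 851 ≡ 3 (mod 8), (2/851) = -1.
Reciprocity: 5 ≡ 1 and 851 ≡ 3 (mod 4), so (5/851) = +(851/5).
Reduce top mod 5: now compute (1/5).
Reached (1/5) = 1. Collecting the sign flips along the way, the symbol is -1.

-1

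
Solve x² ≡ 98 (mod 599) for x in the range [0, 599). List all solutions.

Since 599 ≡ 3 (mod 4), a square root of 98 is 98^((599+1)/4) = 98^150 mod 599.
Repeated squaring: 98^2≡20, 98^4≡400, 98^8≡67, 98^16≡296, 98^32≡162, 98^64≡487, 98^128≡564 (mod 599).
98^150 = 98^(128+16+4+2) ≡ 36 (mod 599).
Check: 36² = 1296 ≡ 98 (mod 599). The two roots are 36 and 563.

36, 563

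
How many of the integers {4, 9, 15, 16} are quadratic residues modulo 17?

(4/17) = +1 → QR.
(9/17) = +1 → QR.
(15/17) = +1 → QR.
(16/17) = +1 → QR.
Total quadratic residues among the 4: 4.

4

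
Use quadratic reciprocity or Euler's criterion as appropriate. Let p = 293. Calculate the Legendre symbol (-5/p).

First reduce: -5 ≡ 288 (mod 293).
Pull out 2^5: since 293 ≡ 5 (mod 8), (2/293) = -1, so (2/293)^5 = -1.
Reciprocity: 9 ≡ 1 and 293 ≡ 1 (mod 4), so (9/293) = +(293/9).
Reduce top mod 9: now compute (5/9).
Reciprocity: 5 ≡ 1 and 9 ≡ 1 (mod 4), so (5/9) = +(9/5).
Reduce top mod 5: now compute (4/5).
Pull out 2^2: since 5 ≡ 5 (mod 8), (2/5) = -1, so (2/5)^2 = +1.
Reached (1/5) = 1. Collecting the sign flips along the way, the symbol is -1.

-1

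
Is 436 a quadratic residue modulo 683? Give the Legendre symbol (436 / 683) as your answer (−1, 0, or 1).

1

Euler's criterion: (436/683) ≡ 436^341 (mod 683).
436^2 ≡ 222 (mod 683)
436^4 ≡ 108 (mod 683)
436^8 ≡ 53 (mod 683)
436^16 ≡ 77 (mod 683)
436^32 ≡ 465 (mod 683)
436^64 ≡ 397 (mod 683)
436^128 ≡ 519 (mod 683)
436^256 ≡ 259 (mod 683)
436^341 = 436^(256+64+16+4+1) ≡ 1 (mod 683).
Result is 1, so (436/683) = 1.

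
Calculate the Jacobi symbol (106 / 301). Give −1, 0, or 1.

Pull out 2: since 301 ≡ 5 (mod 8), (2/301) = -1.
Reciprocity: 53 ≡ 1 and 301 ≡ 1 (mod 4), so (53/301) = +(301/53).
Reduce top mod 53: now compute (36/53).
Pull out 2^2: since 53 ≡ 5 (mod 8), (2/53) = -1, so (2/53)^2 = +1.
Reciprocity: 9 ≡ 1 and 53 ≡ 1 (mod 4), so (9/53) = +(53/9).
Reduce top mod 9: now compute (8/9).
Pull out 2^3: since 9 ≡ 1 (mod 8), (2/9) = +1, so (2/9)^3 = +1.
Reached (1/9) = 1. Collecting the sign flips along the way, the symbol is -1.

-1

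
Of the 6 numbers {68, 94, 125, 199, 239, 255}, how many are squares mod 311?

(68/311) = -1 → non-residue.
(94/311) = +1 → QR.
(125/311) = +1 → QR.
(199/311) = -1 → non-residue.
(239/311) = -1 → non-residue.
(255/311) = -1 → non-residue.
Total quadratic residues among the 6: 2.

2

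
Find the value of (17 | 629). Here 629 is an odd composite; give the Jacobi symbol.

Reciprocity: 17 ≡ 1 and 629 ≡ 1 (mod 4), so (17/629) = +(629/17).
Reduce top mod 17: now compute (0/17).
Top reduces to 0: gcd > 1, so the symbol is 0.

0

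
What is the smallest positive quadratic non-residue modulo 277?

2

(2/277) = −1, so 2 is the smallest positive non-residue mod 277.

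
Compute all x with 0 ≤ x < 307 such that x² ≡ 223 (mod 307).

Since 307 ≡ 3 (mod 4), a square root of 223 is 223^((307+1)/4) = 223^77 mod 307.
Repeated squaring: 223^2≡302, 223^4≡25, 223^8≡11, 223^16≡121, 223^32≡212, 223^64≡122 (mod 307).
223^77 = 223^(64+8+4+1) ≡ 60 (mod 307).
Check: 60² = 3600 ≡ 223 (mod 307). The two roots are 60 and 247.

60, 247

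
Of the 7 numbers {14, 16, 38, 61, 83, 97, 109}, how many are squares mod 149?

(14/149) = -1 → non-residue.
(16/149) = +1 → QR.
(38/149) = -1 → non-residue.
(61/149) = +1 → QR.
(83/149) = -1 → non-residue.
(97/149) = -1 → non-residue.
(109/149) = -1 → non-residue.
Total quadratic residues among the 7: 2.

2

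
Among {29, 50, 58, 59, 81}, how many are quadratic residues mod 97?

(29/97) = -1 → non-residue.
(50/97) = +1 → QR.
(58/97) = -1 → non-residue.
(59/97) = -1 → non-residue.
(81/97) = +1 → QR.
Total quadratic residues among the 5: 2.

2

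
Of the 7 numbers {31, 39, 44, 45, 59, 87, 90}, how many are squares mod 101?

3

(31/101) = +1 → QR.
(39/101) = -1 → non-residue.
(44/101) = -1 → non-residue.
(45/101) = +1 → QR.
(59/101) = -1 → non-residue.
(87/101) = +1 → QR.
(90/101) = -1 → non-residue.
Total quadratic residues among the 7: 3.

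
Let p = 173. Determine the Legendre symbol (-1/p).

First reduce: -1 ≡ 172 (mod 173).
Pull out 2^2: since 173 ≡ 5 (mod 8), (2/173) = -1, so (2/173)^2 = +1.
Reciprocity: 43 ≡ 3 and 173 ≡ 1 (mod 4), so (43/173) = +(173/43).
Reduce top mod 43: now compute (1/43).
Reached (1/43) = 1. Collecting the sign flips along the way, the symbol is +1.

1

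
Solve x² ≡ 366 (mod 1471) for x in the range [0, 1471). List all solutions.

Since 1471 ≡ 3 (mod 4), a square root of 366 is 366^((1471+1)/4) = 366^368 mod 1471.
Repeated squaring: 366^2≡95, 366^4≡199, 366^8≡1355, 366^16≡217, 366^32≡17, 366^64≡289, 366^128≡1145, 366^256≡364 (mod 1471).
366^368 = 366^(256+64+32+16) ≡ 592 (mod 1471).
Check: 592² = 350464 ≡ 366 (mod 1471). The two roots are 592 and 879.

592, 879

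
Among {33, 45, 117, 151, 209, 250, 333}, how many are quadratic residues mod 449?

2

(33/449) = -1 → non-residue.
(45/449) = +1 → QR.
(117/449) = -1 → non-residue.
(151/449) = -1 → non-residue.
(209/449) = -1 → non-residue.
(250/449) = +1 → QR.
(333/449) = -1 → non-residue.
Total quadratic residues among the 7: 2.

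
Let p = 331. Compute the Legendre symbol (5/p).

1

Euler's criterion: (5/331) ≡ 5^165 (mod 331).
5^2 ≡ 25 (mod 331)
5^4 ≡ 294 (mod 331)
5^8 ≡ 45 (mod 331)
5^16 ≡ 39 (mod 331)
5^32 ≡ 197 (mod 331)
5^64 ≡ 82 (mod 331)
5^128 ≡ 104 (mod 331)
5^165 = 5^(128+32+4+1) ≡ 1 (mod 331).
Result is 1, so (5/331) = 1.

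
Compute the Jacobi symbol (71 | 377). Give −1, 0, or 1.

-1

Reciprocity: 71 ≡ 3 and 377 ≡ 1 (mod 4), so (71/377) = +(377/71).
Reduce top mod 71: now compute (22/71).
Pull out 2: since 71 ≡ 7 (mod 8), (2/71) = +1.
Reciprocity: 11 ≡ 3 and 71 ≡ 3 (mod 4), so (11/71) = −(71/11).
Reduce top mod 11: now compute (5/11).
Reciprocity: 5 ≡ 1 and 11 ≡ 3 (mod 4), so (5/11) = +(11/5).
Reduce top mod 5: now compute (1/5).
Reached (1/5) = 1. Collecting the sign flips along the way, the symbol is -1.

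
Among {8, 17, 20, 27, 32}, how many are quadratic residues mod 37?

(8/37) = -1 → non-residue.
(17/37) = -1 → non-residue.
(20/37) = -1 → non-residue.
(27/37) = +1 → QR.
(32/37) = -1 → non-residue.
Total quadratic residues among the 5: 1.

1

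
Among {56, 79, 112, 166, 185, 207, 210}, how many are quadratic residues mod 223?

(56/223) = +1 → QR.
(79/223) = -1 → non-residue.
(112/223) = +1 → QR.
(166/223) = +1 → QR.
(185/223) = -1 → non-residue.
(207/223) = -1 → non-residue.
(210/223) = +1 → QR.
Total quadratic residues among the 7: 4.

4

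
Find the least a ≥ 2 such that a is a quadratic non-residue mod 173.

2

(2/173) = −1, so 2 is the smallest positive non-residue mod 173.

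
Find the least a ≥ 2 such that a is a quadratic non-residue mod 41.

3

(2/41) = +1, so 2 is a residue.
(3/41) = −1, so 3 is the smallest positive non-residue mod 41.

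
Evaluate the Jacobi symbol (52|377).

Pull out 2^2: since 377 ≡ 1 (mod 8), (2/377) = +1, so (2/377)^2 = +1.
Reciprocity: 13 ≡ 1 and 377 ≡ 1 (mod 4), so (13/377) = +(377/13).
Reduce top mod 13: now compute (0/13).
Top reduces to 0: gcd > 1, so the symbol is 0.

0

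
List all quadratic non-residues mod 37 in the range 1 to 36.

2, 5, 6, 8, 13, 14, 15, 17, 18, 19, 20, 22, 23, 24, 29, 31, 32, 35

Square k = 1,…,18 (k and 37−k give the same square):
1²=1, 2²=4, 3²=9, 4²=16, 5²=25, 6²=36, 7²≡12, 8²≡27, 9²≡7, 10²≡26, 11²≡10, 12²≡33, 13²≡21, 14²≡11, 15²≡3, 16²≡34, 17²≡30, 18²≡28 (mod 37).
The residues are {1, 3, 4, 7, 9, 10, 11, 12, 16, 21, 25, 26, 27, 28, 30, 33, 34, 36}; the non-residues are the remaining 18 nonzero classes.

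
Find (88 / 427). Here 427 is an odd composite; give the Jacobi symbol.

1

Pull out 2^3: since 427 ≡ 3 (mod 8), (2/427) = -1, so (2/427)^3 = -1.
Reciprocity: 11 ≡ 3 and 427 ≡ 3 (mod 4), so (11/427) = −(427/11).
Reduce top mod 11: now compute (9/11).
Reciprocity: 9 ≡ 1 and 11 ≡ 3 (mod 4), so (9/11) = +(11/9).
Reduce top mod 9: now compute (2/9).
Pull out 2: since 9 ≡ 1 (mod 8), (2/9) = +1.
Reached (1/9) = 1. Collecting the sign flips along the way, the symbol is +1.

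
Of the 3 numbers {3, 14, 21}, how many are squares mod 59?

2

(3/59) = +1 → QR.
(14/59) = -1 → non-residue.
(21/59) = +1 → QR.
Total quadratic residues among the 3: 2.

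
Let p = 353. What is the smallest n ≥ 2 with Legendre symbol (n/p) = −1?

(2/353) = +1, so 2 is a residue.
(3/353) = −1, so 3 is the smallest positive non-residue mod 353.

3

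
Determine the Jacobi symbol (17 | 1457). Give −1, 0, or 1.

Reciprocity: 17 ≡ 1 and 1457 ≡ 1 (mod 4), so (17/1457) = +(1457/17).
Reduce top mod 17: now compute (12/17).
Pull out 2^2: since 17 ≡ 1 (mod 8), (2/17) = +1, so (2/17)^2 = +1.
Reciprocity: 3 ≡ 3 and 17 ≡ 1 (mod 4), so (3/17) = +(17/3).
Reduce top mod 3: now compute (2/3).
Pull out 2: since 3 ≡ 3 (mod 8), (2/3) = -1.
Reached (1/3) = 1. Collecting the sign flips along the way, the symbol is -1.

-1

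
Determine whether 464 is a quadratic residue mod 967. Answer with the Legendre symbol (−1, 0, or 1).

-1

Pull out 2^4: since 967 ≡ 7 (mod 8), (2/967) = +1, so (2/967)^4 = +1.
Reciprocity: 29 ≡ 1 and 967 ≡ 3 (mod 4), so (29/967) = +(967/29).
Reduce top mod 29: now compute (10/29).
Pull out 2: since 29 ≡ 5 (mod 8), (2/29) = -1.
Reciprocity: 5 ≡ 1 and 29 ≡ 1 (mod 4), so (5/29) = +(29/5).
Reduce top mod 5: now compute (4/5).
Pull out 2^2: since 5 ≡ 5 (mod 8), (2/5) = -1, so (2/5)^2 = +1.
Reached (1/5) = 1. Collecting the sign flips along the way, the symbol is -1.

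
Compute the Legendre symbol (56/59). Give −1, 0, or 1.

Euler's criterion: (56/59) ≡ 56^29 (mod 59).
56^2 ≡ 9 (mod 59)
56^4 ≡ 22 (mod 59)
56^8 ≡ 12 (mod 59)
56^16 ≡ 26 (mod 59)
56^29 = 56^(16+8+4+1) ≡ 58 (mod 59).
Result is 58 ≡ −1, so (56/59) = −1.

-1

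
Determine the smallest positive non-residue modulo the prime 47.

5

(2/47) = +1, so 2 is a residue.
(3/47) = +1, so 3 is a residue.
(4/47) = +1, so 4 is a residue.
(5/47) = −1, so 5 is the smallest positive non-residue mod 47.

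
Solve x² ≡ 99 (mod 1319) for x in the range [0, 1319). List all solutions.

257, 1062

Since 1319 ≡ 3 (mod 4), a square root of 99 is 99^((1319+1)/4) = 99^330 mod 1319.
Repeated squaring: 99^2≡568, 99^4≡788, 99^8≡1014, 99^16≡695, 99^32≡271, 99^64≡896, 99^128≡864, 99^256≡1261 (mod 1319).
99^330 = 99^(256+64+8+2) ≡ 257 (mod 1319).
Check: 257² = 66049 ≡ 99 (mod 1319). The two roots are 257 and 1062.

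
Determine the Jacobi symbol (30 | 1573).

1

Pull out 2: since 1573 ≡ 5 (mod 8), (2/1573) = -1.
Reciprocity: 15 ≡ 3 and 1573 ≡ 1 (mod 4), so (15/1573) = +(1573/15).
Reduce top mod 15: now compute (13/15).
Reciprocity: 13 ≡ 1 and 15 ≡ 3 (mod 4), so (13/15) = +(15/13).
Reduce top mod 13: now compute (2/13).
Pull out 2: since 13 ≡ 5 (mod 8), (2/13) = -1.
Reached (1/13) = 1. Collecting the sign flips along the way, the symbol is +1.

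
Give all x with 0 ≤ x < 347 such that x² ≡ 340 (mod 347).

Since 347 ≡ 3 (mod 4), a square root of 340 is 340^((347+1)/4) = 340^87 mod 347.
Repeated squaring: 340^2≡49, 340^4≡319, 340^8≡90, 340^16≡119, 340^32≡281, 340^64≡192 (mod 347).
340^87 = 340^(64+16+4+2+1) ≡ 149 (mod 347).
Check: 149² = 22201 ≡ 340 (mod 347). The two roots are 149 and 198.

149, 198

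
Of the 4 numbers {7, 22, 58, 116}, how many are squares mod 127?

(7/127) = -1 → non-residue.
(22/127) = +1 → QR.
(58/127) = -1 → non-residue.
(116/127) = -1 → non-residue.
Total quadratic residues among the 4: 1.

1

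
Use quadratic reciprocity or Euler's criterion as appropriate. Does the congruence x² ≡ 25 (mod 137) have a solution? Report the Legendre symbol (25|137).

1

Euler's criterion: (25/137) ≡ 25^68 (mod 137).
25^2 ≡ 77 (mod 137)
25^4 ≡ 38 (mod 137)
25^8 ≡ 74 (mod 137)
25^16 ≡ 133 (mod 137)
25^32 ≡ 16 (mod 137)
25^64 ≡ 119 (mod 137)
25^68 = 25^(64+4) ≡ 1 (mod 137).
Result is 1, so (25/137) = 1.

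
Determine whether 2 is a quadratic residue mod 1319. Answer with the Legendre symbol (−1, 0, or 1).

Pull out 2: since 1319 ≡ 7 (mod 8), (2/1319) = +1.
Reached (1/1319) = 1. Collecting the sign flips along the way, the symbol is +1.

1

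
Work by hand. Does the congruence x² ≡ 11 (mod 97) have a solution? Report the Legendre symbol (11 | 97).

1

Euler's criterion: (11/97) ≡ 11^48 (mod 97).
11^2 ≡ 24 (mod 97)
11^4 ≡ 91 (mod 97)
11^8 ≡ 36 (mod 97)
11^16 ≡ 35 (mod 97)
11^32 ≡ 61 (mod 97)
11^48 = 11^(32+16) ≡ 1 (mod 97).
Result is 1, so (11/97) = 1.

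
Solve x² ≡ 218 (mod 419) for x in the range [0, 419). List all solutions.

Since 419 ≡ 3 (mod 4), a square root of 218 is 218^((419+1)/4) = 218^105 mod 419.
Repeated squaring: 218^2≡177, 218^4≡323, 218^8≡417, 218^16≡4, 218^32≡16, 218^64≡256 (mod 419).
218^105 = 218^(64+32+8+1) ≡ 341 (mod 419).
Check: 341² = 116281 ≡ 218 (mod 419). The two roots are 78 and 341.

78, 341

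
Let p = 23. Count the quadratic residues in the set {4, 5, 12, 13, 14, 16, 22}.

4

(4/23) = +1 → QR.
(5/23) = -1 → non-residue.
(12/23) = +1 → QR.
(13/23) = +1 → QR.
(14/23) = -1 → non-residue.
(16/23) = +1 → QR.
(22/23) = -1 → non-residue.
Total quadratic residues among the 7: 4.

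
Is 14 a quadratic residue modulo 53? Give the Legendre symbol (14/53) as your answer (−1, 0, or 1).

-1

Pull out 2: since 53 ≡ 5 (mod 8), (2/53) = -1.
Reciprocity: 7 ≡ 3 and 53 ≡ 1 (mod 4), so (7/53) = +(53/7).
Reduce top mod 7: now compute (4/7).
Pull out 2^2: since 7 ≡ 7 (mod 8), (2/7) = +1, so (2/7)^2 = +1.
Reached (1/7) = 1. Collecting the sign flips along the way, the symbol is -1.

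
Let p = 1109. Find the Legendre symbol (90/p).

-1

Euler's criterion: (90/1109) ≡ 90^554 (mod 1109).
90^2 ≡ 337 (mod 1109)
90^4 ≡ 451 (mod 1109)
90^8 ≡ 454 (mod 1109)
90^16 ≡ 951 (mod 1109)
90^32 ≡ 566 (mod 1109)
90^64 ≡ 964 (mod 1109)
90^128 ≡ 1063 (mod 1109)
90^256 ≡ 1007 (mod 1109)
90^512 ≡ 423 (mod 1109)
90^554 = 90^(512+32+8+2) ≡ 1108 (mod 1109).
Result is 1108 ≡ −1, so (90/1109) = −1.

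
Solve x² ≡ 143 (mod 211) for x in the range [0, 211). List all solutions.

Since 211 ≡ 3 (mod 4), a square root of 143 is 143^((211+1)/4) = 143^53 mod 211.
Repeated squaring: 143^2≡193, 143^4≡113, 143^8≡109, 143^16≡65, 143^32≡5 (mod 211).
143^53 = 143^(32+16+4+1) ≡ 96 (mod 211).
Check: 96² = 9216 ≡ 143 (mod 211). The two roots are 96 and 115.

96, 115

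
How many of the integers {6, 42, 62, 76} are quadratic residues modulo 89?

1

(6/89) = -1 → non-residue.
(42/89) = +1 → QR.
(62/89) = -1 → non-residue.
(76/89) = -1 → non-residue.
Total quadratic residues among the 4: 1.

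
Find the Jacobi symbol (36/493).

1

Pull out 2^2: since 493 ≡ 5 (mod 8), (2/493) = -1, so (2/493)^2 = +1.
Reciprocity: 9 ≡ 1 and 493 ≡ 1 (mod 4), so (9/493) = +(493/9).
Reduce top mod 9: now compute (7/9).
Reciprocity: 7 ≡ 3 and 9 ≡ 1 (mod 4), so (7/9) = +(9/7).
Reduce top mod 7: now compute (2/7).
Pull out 2: since 7 ≡ 7 (mod 8), (2/7) = +1.
Reached (1/7) = 1. Collecting the sign flips along the way, the symbol is +1.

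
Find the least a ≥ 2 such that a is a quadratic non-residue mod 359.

(2/359) = +1, so 2 is a residue.
(3/359) = +1, so 3 is a residue.
(4/359) = +1, so 4 is a residue.
(5/359) = +1, so 5 is a residue.
(6/359) = +1, so 6 is a residue.
(7/359) = −1, so 7 is the smallest positive non-residue mod 359.

7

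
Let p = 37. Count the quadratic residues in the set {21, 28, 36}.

3

(21/37) = +1 → QR.
(28/37) = +1 → QR.
(36/37) = +1 → QR.
Total quadratic residues among the 3: 3.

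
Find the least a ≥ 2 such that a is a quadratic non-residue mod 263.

5

(2/263) = +1, so 2 is a residue.
(3/263) = +1, so 3 is a residue.
(4/263) = +1, so 4 is a residue.
(5/263) = −1, so 5 is the smallest positive non-residue mod 263.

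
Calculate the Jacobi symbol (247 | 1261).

Reciprocity: 247 ≡ 3 and 1261 ≡ 1 (mod 4), so (247/1261) = +(1261/247).
Reduce top mod 247: now compute (26/247).
Pull out 2: since 247 ≡ 7 (mod 8), (2/247) = +1.
Reciprocity: 13 ≡ 1 and 247 ≡ 3 (mod 4), so (13/247) = +(247/13).
Reduce top mod 13: now compute (0/13).
Top reduces to 0: gcd > 1, so the symbol is 0.

0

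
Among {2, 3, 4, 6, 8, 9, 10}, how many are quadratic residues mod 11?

(2/11) = -1 → non-residue.
(3/11) = +1 → QR.
(4/11) = +1 → QR.
(6/11) = -1 → non-residue.
(8/11) = -1 → non-residue.
(9/11) = +1 → QR.
(10/11) = -1 → non-residue.
Total quadratic residues among the 7: 3.

3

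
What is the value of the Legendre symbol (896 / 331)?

1

First reduce: 896 ≡ 234 (mod 331).
Pull out 2: since 331 ≡ 3 (mod 8), (2/331) = -1.
Reciprocity: 117 ≡ 1 and 331 ≡ 3 (mod 4), so (117/331) = +(331/117).
Reduce top mod 117: now compute (97/117).
Reciprocity: 97 ≡ 1 and 117 ≡ 1 (mod 4), so (97/117) = +(117/97).
Reduce top mod 97: now compute (20/97).
Pull out 2^2: since 97 ≡ 1 (mod 8), (2/97) = +1, so (2/97)^2 = +1.
Reciprocity: 5 ≡ 1 and 97 ≡ 1 (mod 4), so (5/97) = +(97/5).
Reduce top mod 5: now compute (2/5).
Pull out 2: since 5 ≡ 5 (mod 8), (2/5) = -1.
Reached (1/5) = 1. Collecting the sign flips along the way, the symbol is +1.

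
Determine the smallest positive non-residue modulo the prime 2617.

(2/2617) = +1, so 2 is a residue.
(3/2617) = +1, so 3 is a residue.
(4/2617) = +1, so 4 is a residue.
(5/2617) = −1, so 5 is the smallest positive non-residue mod 2617.

5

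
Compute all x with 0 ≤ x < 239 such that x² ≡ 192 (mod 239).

Since 239 ≡ 3 (mod 4), a square root of 192 is 192^((239+1)/4) = 192^60 mod 239.
Repeated squaring: 192^2≡58, 192^4≡18, 192^8≡85, 192^16≡55, 192^32≡157 (mod 239).
192^60 = 192^(32+16+8+4) ≡ 108 (mod 239).
Check: 108² = 11664 ≡ 192 (mod 239). The two roots are 108 and 131.

108, 131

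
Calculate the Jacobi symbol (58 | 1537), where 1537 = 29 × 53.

0

Pull out 2: since 1537 ≡ 1 (mod 8), (2/1537) = +1.
Reciprocity: 29 ≡ 1 and 1537 ≡ 1 (mod 4), so (29/1537) = +(1537/29).
Reduce top mod 29: now compute (0/29).
Top reduces to 0: gcd > 1, so the symbol is 0.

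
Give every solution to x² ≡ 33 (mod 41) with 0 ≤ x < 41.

41 ≡ 1 (mod 4), so we find a root by search.
Trying successive values, 19² = 361 ≡ 33 (mod 41). The other root is 41 − 19 = 22.

19, 22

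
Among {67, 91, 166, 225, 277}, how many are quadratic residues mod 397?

(67/397) = +1 → QR.
(91/397) = +1 → QR.
(166/397) = -1 → non-residue.
(225/397) = +1 → QR.
(277/397) = +1 → QR.
Total quadratic residues among the 5: 4.

4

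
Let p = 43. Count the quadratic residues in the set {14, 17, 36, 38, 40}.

(14/43) = +1 → QR.
(17/43) = +1 → QR.
(36/43) = +1 → QR.
(38/43) = +1 → QR.
(40/43) = +1 → QR.
Total quadratic residues among the 5: 5.

5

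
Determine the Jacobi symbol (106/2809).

0

Pull out 2: since 2809 ≡ 1 (mod 8), (2/2809) = +1.
Reciprocity: 53 ≡ 1 and 2809 ≡ 1 (mod 4), so (53/2809) = +(2809/53).
Reduce top mod 53: now compute (0/53).
Top reduces to 0: gcd > 1, so the symbol is 0.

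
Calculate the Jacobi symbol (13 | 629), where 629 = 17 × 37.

Reciprocity: 13 ≡ 1 and 629 ≡ 1 (mod 4), so (13/629) = +(629/13).
Reduce top mod 13: now compute (5/13).
Reciprocity: 5 ≡ 1 and 13 ≡ 1 (mod 4), so (5/13) = +(13/5).
Reduce top mod 5: now compute (3/5).
Reciprocity: 3 ≡ 3 and 5 ≡ 1 (mod 4), so (3/5) = +(5/3).
Reduce top mod 3: now compute (2/3).
Pull out 2: since 3 ≡ 3 (mod 8), (2/3) = -1.
Reached (1/3) = 1. Collecting the sign flips along the way, the symbol is -1.

-1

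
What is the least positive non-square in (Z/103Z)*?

3

(2/103) = +1, so 2 is a residue.
(3/103) = −1, so 3 is the smallest positive non-residue mod 103.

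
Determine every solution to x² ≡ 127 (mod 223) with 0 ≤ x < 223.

57, 166

Since 223 ≡ 3 (mod 4), a square root of 127 is 127^((223+1)/4) = 127^56 mod 223.
Repeated squaring: 127^2≡73, 127^4≡200, 127^8≡83, 127^16≡199, 127^32≡130 (mod 223).
127^56 = 127^(32+16+8) ≡ 166 (mod 223).
Check: 166² = 27556 ≡ 127 (mod 223). The two roots are 57 and 166.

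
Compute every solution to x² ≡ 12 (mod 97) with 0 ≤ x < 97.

20, 77

97 ≡ 1 (mod 4), so we find a root by search.
Trying successive values, 20² = 400 ≡ 12 (mod 97). The other root is 97 − 20 = 77.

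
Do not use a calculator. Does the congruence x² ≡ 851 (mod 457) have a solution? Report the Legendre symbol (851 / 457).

1

First reduce: 851 ≡ 394 (mod 457).
Pull out 2: since 457 ≡ 1 (mod 8), (2/457) = +1.
Reciprocity: 197 ≡ 1 and 457 ≡ 1 (mod 4), so (197/457) = +(457/197).
Reduce top mod 197: now compute (63/197).
Reciprocity: 63 ≡ 3 and 197 ≡ 1 (mod 4), so (63/197) = +(197/63).
Reduce top mod 63: now compute (8/63).
Pull out 2^3: since 63 ≡ 7 (mod 8), (2/63) = +1, so (2/63)^3 = +1.
Reached (1/63) = 1. Collecting the sign flips along the way, the symbol is +1.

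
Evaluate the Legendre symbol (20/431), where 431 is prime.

1

Pull out 2^2: since 431 ≡ 7 (mod 8), (2/431) = +1, so (2/431)^2 = +1.
Reciprocity: 5 ≡ 1 and 431 ≡ 3 (mod 4), so (5/431) = +(431/5).
Reduce top mod 5: now compute (1/5).
Reached (1/5) = 1. Collecting the sign flips along the way, the symbol is +1.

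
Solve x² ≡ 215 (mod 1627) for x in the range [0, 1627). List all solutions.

Since 1627 ≡ 3 (mod 4), a square root of 215 is 215^((1627+1)/4) = 215^407 mod 1627.
Repeated squaring: 215^2≡669, 215^4≡136, 215^8≡599, 215^16≡861, 215^32≡1036, 215^64≡1103, 215^128≡1240, 215^256≡85 (mod 1627).
215^407 = 215^(256+128+16+4+2+1) ≡ 1433 (mod 1627).
Check: 1433² = 2053489 ≡ 215 (mod 1627). The two roots are 194 and 1433.

194, 1433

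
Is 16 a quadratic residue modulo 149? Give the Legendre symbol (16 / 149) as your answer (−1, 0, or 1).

Pull out 2^4: since 149 ≡ 5 (mod 8), (2/149) = -1, so (2/149)^4 = +1.
Reached (1/149) = 1. Collecting the sign flips along the way, the symbol is +1.

1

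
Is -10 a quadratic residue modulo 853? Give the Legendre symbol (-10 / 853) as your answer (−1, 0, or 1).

First reduce: -10 ≡ 843 (mod 853).
Reciprocity: 843 ≡ 3 and 853 ≡ 1 (mod 4), so (843/853) = +(853/843).
Reduce top mod 843: now compute (10/843).
Pull out 2: since 843 ≡ 3 (mod 8), (2/843) = -1.
Reciprocity: 5 ≡ 1 and 843 ≡ 3 (mod 4), so (5/843) = +(843/5).
Reduce top mod 5: now compute (3/5).
Reciprocity: 3 ≡ 3 and 5 ≡ 1 (mod 4), so (3/5) = +(5/3).
Reduce top mod 3: now compute (2/3).
Pull out 2: since 3 ≡ 3 (mod 8), (2/3) = -1.
Reached (1/3) = 1. Collecting the sign flips along the way, the symbol is +1.

1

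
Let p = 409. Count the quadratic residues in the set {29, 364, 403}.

2

(29/409) = -1 → non-residue.
(364/409) = +1 → QR.
(403/409) = +1 → QR.
Total quadratic residues among the 3: 2.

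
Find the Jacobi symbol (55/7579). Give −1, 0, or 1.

Reciprocity: 55 ≡ 3 and 7579 ≡ 3 (mod 4), so (55/7579) = −(7579/55).
Reduce top mod 55: now compute (44/55).
Pull out 2^2: since 55 ≡ 7 (mod 8), (2/55) = +1, so (2/55)^2 = +1.
Reciprocity: 11 ≡ 3 and 55 ≡ 3 (mod 4), so (11/55) = −(55/11).
Reduce top mod 11: now compute (0/11).
Top reduces to 0: gcd > 1, so the symbol is 0.

0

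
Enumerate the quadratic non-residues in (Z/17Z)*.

3, 5, 6, 7, 10, 11, 12, 14

Square k = 1,…,8 (k and 17−k give the same square):
1²=1, 2²=4, 3²=9, 4²=16, 5²≡8, 6²≡2, 7²≡15, 8²≡13 (mod 17).
The residues are {1, 2, 4, 8, 9, 13, 15, 16}; the non-residues are the remaining 8 nonzero classes.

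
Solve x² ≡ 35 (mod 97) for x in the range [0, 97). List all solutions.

97 ≡ 1 (mod 4), so we find a root by search.
Trying successive values, 36² = 1296 ≡ 35 (mod 97). The other root is 97 − 36 = 61.

36, 61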